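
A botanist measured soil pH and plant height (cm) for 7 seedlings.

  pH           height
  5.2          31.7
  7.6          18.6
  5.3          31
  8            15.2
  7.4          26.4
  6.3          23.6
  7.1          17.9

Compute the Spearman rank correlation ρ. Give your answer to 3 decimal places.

-0.821

Rank pH: 1, 6, 2, 7, 5, 3, 4
Rank height: 7, 3, 6, 1, 5, 4, 2
d = rank(pH) − rank(height): -6, 3, -4, 6, 0, -1, 2; Σd² = 102
ρ = 1 − 6Σd² / [n(n²−1)] = 1 − 6×102 / (7×48) = 1 − 612/336 ≈ -0.821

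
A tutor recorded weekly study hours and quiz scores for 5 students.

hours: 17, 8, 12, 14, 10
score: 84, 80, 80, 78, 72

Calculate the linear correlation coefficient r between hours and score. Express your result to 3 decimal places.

0.542

n = 5, Σx = 61, Σy = 394, Σx² = 793, Σy² = 31124, Σxy = 4840
nΣxy − ΣxΣy = 24200 − 24034 = 166
nΣx² − (Σx)² = 3965 − 3721 = 244; nΣy² − (Σy)² = 155620 − 155236 = 384
r = 166 / √(244 × 384) = 166 / 306.0980 ≈ 0.542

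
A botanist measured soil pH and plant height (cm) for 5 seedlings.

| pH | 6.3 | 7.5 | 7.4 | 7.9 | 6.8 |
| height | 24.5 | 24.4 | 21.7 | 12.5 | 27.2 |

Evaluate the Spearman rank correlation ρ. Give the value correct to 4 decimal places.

-0.8000

Rank pH: 1, 4, 3, 5, 2
Rank height: 4, 3, 2, 1, 5
d = rank(pH) − rank(height): -3, 1, 1, 4, -3; Σd² = 36
ρ = 1 − 6Σd² / [n(n²−1)] = 1 − 6×36 / (5×24) = 1 − 216/120 ≈ -0.8000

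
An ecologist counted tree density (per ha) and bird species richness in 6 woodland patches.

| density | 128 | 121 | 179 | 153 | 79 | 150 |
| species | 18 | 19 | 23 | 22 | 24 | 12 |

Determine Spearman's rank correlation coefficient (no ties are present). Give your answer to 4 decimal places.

-0.0857

Rank density: 3, 2, 6, 5, 1, 4
Rank species: 2, 3, 5, 4, 6, 1
d = rank(density) − rank(species): 1, -1, 1, 1, -5, 3; Σd² = 38
ρ = 1 − 6Σd² / [n(n²−1)] = 1 − 6×38 / (6×35) = 1 − 228/210 ≈ -0.0857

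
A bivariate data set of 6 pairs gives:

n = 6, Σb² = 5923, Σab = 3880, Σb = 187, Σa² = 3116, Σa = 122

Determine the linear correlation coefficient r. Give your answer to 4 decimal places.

r = (nΣab − ΣaΣb) / √[(nΣa² − (Σa)²)(nΣb² − (Σb)²)]
Numerator: 6×3880 − 122×187 = 466
Denominator: √[(18696 − 14884)(35538 − 34969)] = √[3812 × 569] = 1472.7620
r = 466 / 1472.7620 ≈ 0.3164

0.3164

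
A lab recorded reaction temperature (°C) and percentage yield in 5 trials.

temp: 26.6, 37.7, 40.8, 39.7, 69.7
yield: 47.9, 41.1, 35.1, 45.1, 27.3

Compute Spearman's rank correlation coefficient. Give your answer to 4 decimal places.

-0.9000

Rank temp: 1, 2, 4, 3, 5
Rank yield: 5, 3, 2, 4, 1
d = rank(temp) − rank(yield): -4, -1, 2, -1, 4; Σd² = 38
ρ = 1 − 6Σd² / [n(n²−1)] = 1 − 6×38 / (5×24) = 1 − 228/120 ≈ -0.9000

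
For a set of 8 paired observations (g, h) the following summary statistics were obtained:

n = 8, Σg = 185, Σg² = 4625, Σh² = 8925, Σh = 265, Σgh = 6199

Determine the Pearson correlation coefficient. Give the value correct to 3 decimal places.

r = (nΣgh − ΣgΣh) / √[(nΣg² − (Σg)²)(nΣh² − (Σh)²)]
Numerator: 8×6199 − 185×265 = 567
Denominator: √[(37000 − 34225)(71400 − 70225)] = √[2775 × 1175] = 1805.7201
r = 567 / 1805.7201 ≈ 0.314

0.314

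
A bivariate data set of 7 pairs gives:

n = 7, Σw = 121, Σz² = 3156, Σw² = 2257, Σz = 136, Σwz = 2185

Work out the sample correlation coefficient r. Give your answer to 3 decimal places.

r = (nΣwz − ΣwΣz) / √[(nΣw² − (Σw)²)(nΣz² − (Σz)²)]
Numerator: 7×2185 − 121×136 = -1161
Denominator: √[(15799 − 14641)(22092 − 18496)] = √[1158 × 3596] = 2040.6293
r = -1161 / 2040.6293 ≈ -0.569

-0.569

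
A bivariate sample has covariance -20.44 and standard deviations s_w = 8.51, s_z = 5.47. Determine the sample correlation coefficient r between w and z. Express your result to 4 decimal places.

-0.4391

r = Cov(w,z) / (s_w · s_z) = -20.44 / (8.51 × 5.47)
  = -20.44 / 46.5497 ≈ -0.4391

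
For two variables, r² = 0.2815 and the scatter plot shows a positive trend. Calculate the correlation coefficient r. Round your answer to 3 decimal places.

|r| = √0.2815 = 0.531
The association is positive, so r = 0.531.

0.531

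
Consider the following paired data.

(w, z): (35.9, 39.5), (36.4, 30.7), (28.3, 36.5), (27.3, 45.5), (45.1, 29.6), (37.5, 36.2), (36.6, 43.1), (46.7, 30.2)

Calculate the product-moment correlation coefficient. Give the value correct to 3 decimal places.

n = 8, Σw = 293.8, Σz = 291.3, Σw² = 11120.66, Σz² = 10861.49, Σwz = 10490.89
nΣwz − ΣwΣz = 83927.12 − 85583.94 = -1656.82
nΣw² − (Σw)² = 88965.28 − 86318.44 = 2646.84; nΣz² − (Σz)² = 86891.92 − 84855.69 = 2036.23
r = -1656.82 / √(2646.84 × 2036.23) = -1656.82 / 2321.5458 ≈ -0.714

-0.714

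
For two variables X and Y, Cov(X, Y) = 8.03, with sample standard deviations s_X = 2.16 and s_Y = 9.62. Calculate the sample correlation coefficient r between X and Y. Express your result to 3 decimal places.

0.386

r = Cov(X,Y) / (s_X · s_Y) = 8.03 / (2.16 × 9.62)
  = 8.03 / 20.7792 ≈ 0.386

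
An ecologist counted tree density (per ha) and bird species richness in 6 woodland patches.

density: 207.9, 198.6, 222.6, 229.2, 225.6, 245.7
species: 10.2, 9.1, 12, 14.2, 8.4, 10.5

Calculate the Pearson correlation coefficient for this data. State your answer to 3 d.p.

n = 6, Σx = 1329.6, Σy = 64.4, Σx² = 296011.62, Σy² = 713.3, Σxy = 14328.57
nΣxy − ΣxΣy = 85971.42 − 85626.24 = 345.18
nΣx² − (Σx)² = 1776069.72 − 1767836.16 = 8233.56; nΣy² − (Σy)² = 4279.8 − 4147.36 = 132.44
r = 345.18 / √(8233.56 × 132.44) = 345.18 / 1044.2474 ≈ 0.331

0.331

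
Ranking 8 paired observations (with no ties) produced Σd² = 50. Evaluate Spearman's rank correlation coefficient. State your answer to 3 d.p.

0.405

ρ = 1 − 6Σd² / [n(n²−1)] = 1 − 6×50 / (8×63)
  = 1 − 300/504 = 1 − 0.5952 ≈ 0.405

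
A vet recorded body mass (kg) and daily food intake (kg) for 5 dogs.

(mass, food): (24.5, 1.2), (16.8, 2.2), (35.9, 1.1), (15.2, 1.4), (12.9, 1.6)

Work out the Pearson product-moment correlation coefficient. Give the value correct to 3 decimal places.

n = 5, Σx = 105.3, Σy = 7.5, Σx² = 2568.75, Σy² = 12.01, Σxy = 147.77
nΣxy − ΣxΣy = 738.85 − 789.75 = -50.9
nΣx² − (Σx)² = 12843.75 − 11088.09 = 1755.66; nΣy² − (Σy)² = 60.05 − 56.25 = 3.8
r = -50.9 / √(1755.66 × 3.8) = -50.9 / 81.6793 ≈ -0.623

-0.623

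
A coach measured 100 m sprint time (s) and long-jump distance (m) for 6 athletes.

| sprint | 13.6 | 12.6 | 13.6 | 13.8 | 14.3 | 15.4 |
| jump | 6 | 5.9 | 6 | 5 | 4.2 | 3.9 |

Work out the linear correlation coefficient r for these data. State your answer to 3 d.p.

n = 6, Σx = 83.3, Σy = 31, Σx² = 1160.77, Σy² = 164.66, Σxy = 426.66
nΣxy − ΣxΣy = 2559.96 − 2582.3 = -22.34
nΣx² − (Σx)² = 6964.62 − 6938.89 = 25.73; nΣy² − (Σy)² = 987.96 − 961 = 26.96
r = -22.34 / √(25.73 × 26.96) = -22.34 / 26.3378 ≈ -0.848

-0.848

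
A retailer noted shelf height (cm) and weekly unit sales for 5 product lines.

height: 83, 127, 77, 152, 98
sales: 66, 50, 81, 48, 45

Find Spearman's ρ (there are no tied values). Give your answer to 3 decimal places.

-0.700

Rank height: 2, 4, 1, 5, 3
Rank sales: 4, 3, 5, 2, 1
d = rank(height) − rank(sales): -2, 1, -4, 3, 2; Σd² = 34
ρ = 1 − 6Σd² / [n(n²−1)] = 1 − 6×34 / (5×24) = 1 − 204/120 ≈ -0.700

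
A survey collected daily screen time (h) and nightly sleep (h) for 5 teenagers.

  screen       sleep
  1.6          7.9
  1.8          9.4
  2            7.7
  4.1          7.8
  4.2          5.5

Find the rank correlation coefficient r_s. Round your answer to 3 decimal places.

Rank screen: 1, 2, 3, 4, 5
Rank sleep: 4, 5, 2, 3, 1
d = rank(screen) − rank(sleep): -3, -3, 1, 1, 4; Σd² = 36
ρ = 1 − 6Σd² / [n(n²−1)] = 1 − 6×36 / (5×24) = 1 − 216/120 ≈ -0.800

-0.800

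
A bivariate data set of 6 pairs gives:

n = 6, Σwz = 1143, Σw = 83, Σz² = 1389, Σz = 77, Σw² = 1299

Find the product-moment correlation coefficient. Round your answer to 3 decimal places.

r = (nΣwz − ΣwΣz) / √[(nΣw² − (Σw)²)(nΣz² − (Σz)²)]
Numerator: 6×1143 − 83×77 = 467
Denominator: √[(7794 − 6889)(8334 − 5929)] = √[905 × 2405] = 1475.3051
r = 467 / 1475.3051 ≈ 0.317

0.317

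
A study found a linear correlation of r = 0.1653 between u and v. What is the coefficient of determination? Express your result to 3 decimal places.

0.027

r² = (0.1653)² = 0.027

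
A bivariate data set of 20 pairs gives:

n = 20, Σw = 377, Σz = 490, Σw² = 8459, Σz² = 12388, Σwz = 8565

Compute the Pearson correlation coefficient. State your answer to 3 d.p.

r = (nΣwz − ΣwΣz) / √[(nΣw² − (Σw)²)(nΣz² − (Σz)²)]
Numerator: 20×8565 − 377×490 = -13430
Denominator: √[(169180 − 142129)(247760 − 240100)] = √[27051 × 7660] = 14394.8136
r = -13430 / 14394.8136 ≈ -0.933

-0.933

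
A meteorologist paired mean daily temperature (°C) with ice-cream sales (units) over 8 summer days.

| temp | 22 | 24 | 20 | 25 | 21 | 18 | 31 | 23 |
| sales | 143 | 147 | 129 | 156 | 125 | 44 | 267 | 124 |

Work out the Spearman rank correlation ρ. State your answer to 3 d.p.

0.833

Rank temp: 4, 6, 2, 7, 3, 1, 8, 5
Rank sales: 5, 6, 4, 7, 3, 1, 8, 2
d = rank(temp) − rank(sales): -1, 0, -2, 0, 0, 0, 0, 3; Σd² = 14
ρ = 1 − 6Σd² / [n(n²−1)] = 1 − 6×14 / (8×63) = 1 − 84/504 ≈ 0.833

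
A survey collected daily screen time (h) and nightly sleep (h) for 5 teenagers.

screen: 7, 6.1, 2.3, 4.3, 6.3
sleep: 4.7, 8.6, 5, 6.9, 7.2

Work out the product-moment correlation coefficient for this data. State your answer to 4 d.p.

n = 5, Σx = 26, Σy = 32.4, Σx² = 149.68, Σy² = 220.5, Σxy = 171.89
nΣxy − ΣxΣy = 859.45 − 842.4 = 17.05
nΣx² − (Σx)² = 748.4 − 676 = 72.4; nΣy² − (Σy)² = 1102.5 − 1049.76 = 52.74
r = 17.05 / √(72.4 × 52.74) = 17.05 / 61.7930 ≈ 0.2759

0.2759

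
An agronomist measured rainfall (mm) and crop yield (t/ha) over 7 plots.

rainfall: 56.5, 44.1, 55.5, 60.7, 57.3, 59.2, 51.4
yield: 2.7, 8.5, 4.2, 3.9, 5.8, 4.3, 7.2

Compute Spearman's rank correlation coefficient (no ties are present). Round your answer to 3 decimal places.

-0.607

Rank rainfall: 4, 1, 3, 7, 5, 6, 2
Rank yield: 1, 7, 3, 2, 5, 4, 6
d = rank(rainfall) − rank(yield): 3, -6, 0, 5, 0, 2, -4; Σd² = 90
ρ = 1 − 6Σd² / [n(n²−1)] = 1 − 6×90 / (7×48) = 1 − 540/336 ≈ -0.607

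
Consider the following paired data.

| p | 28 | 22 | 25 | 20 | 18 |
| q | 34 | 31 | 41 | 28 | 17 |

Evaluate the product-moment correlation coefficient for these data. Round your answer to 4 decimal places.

n = 5, Σp = 113, Σq = 151, Σp² = 2617, Σq² = 4871, Σpq = 3525
nΣpq − ΣpΣq = 17625 − 17063 = 562
nΣp² − (Σp)² = 13085 − 12769 = 316; nΣq² − (Σq)² = 24355 − 22801 = 1554
r = 562 / √(316 × 1554) = 562 / 700.7596 ≈ 0.8020

0.8020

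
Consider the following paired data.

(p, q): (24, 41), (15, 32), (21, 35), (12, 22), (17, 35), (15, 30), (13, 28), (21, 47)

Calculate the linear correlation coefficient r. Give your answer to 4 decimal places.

0.8645

n = 8, Σp = 138, Σq = 270, Σp² = 2510, Σq² = 9532, Σpq = 4859
nΣpq − ΣpΣq = 38872 − 37260 = 1612
nΣp² − (Σp)² = 20080 − 19044 = 1036; nΣq² − (Σq)² = 76256 − 72900 = 3356
r = 1612 / √(1036 × 3356) = 1612 / 1864.6222 ≈ 0.8645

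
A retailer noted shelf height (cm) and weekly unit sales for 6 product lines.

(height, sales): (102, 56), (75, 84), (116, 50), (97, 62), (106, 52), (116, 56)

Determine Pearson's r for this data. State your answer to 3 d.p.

-0.933

n = 6, Σx = 612, Σy = 360, Σx² = 63586, Σy² = 22376, Σxy = 35834
nΣxy − ΣxΣy = 215004 − 220320 = -5316
nΣx² − (Σx)² = 381516 − 374544 = 6972; nΣy² − (Σy)² = 134256 − 129600 = 4656
r = -5316 / √(6972 × 4656) = -5316 / 5697.5110 ≈ -0.933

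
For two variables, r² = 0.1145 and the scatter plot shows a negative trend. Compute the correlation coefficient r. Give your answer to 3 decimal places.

-0.338

|r| = √0.1145 = 0.338
The association is negative, so r = −0.338.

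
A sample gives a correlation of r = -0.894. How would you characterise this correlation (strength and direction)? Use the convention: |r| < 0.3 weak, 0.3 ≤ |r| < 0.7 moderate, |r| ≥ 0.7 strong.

r = -0.894 < 0 so the relationship is negative.
|r| = 0.894, which falls in the strong range.

strong negative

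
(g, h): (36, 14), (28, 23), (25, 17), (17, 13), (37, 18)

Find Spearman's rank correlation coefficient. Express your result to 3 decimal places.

0.500

Rank g: 4, 3, 2, 1, 5
Rank h: 2, 5, 3, 1, 4
d = rank(g) − rank(h): 2, -2, -1, 0, 1; Σd² = 10
ρ = 1 − 6Σd² / [n(n²−1)] = 1 − 6×10 / (5×24) = 1 − 60/120 ≈ 0.500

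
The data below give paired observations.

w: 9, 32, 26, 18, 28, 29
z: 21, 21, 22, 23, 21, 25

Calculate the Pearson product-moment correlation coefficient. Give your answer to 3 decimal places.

n = 6, Σw = 142, Σz = 133, Σw² = 3730, Σz² = 2961, Σwz = 3160
nΣwz − ΣwΣz = 18960 − 18886 = 74
nΣw² − (Σw)² = 22380 − 20164 = 2216; nΣz² − (Σz)² = 17766 − 17689 = 77
r = 74 / √(2216 × 77) = 74 / 413.0763 ≈ 0.179

0.179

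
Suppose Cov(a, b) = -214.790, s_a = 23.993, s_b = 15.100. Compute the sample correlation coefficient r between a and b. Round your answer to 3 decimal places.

r = Cov(a,b) / (s_a · s_b) = -214.790 / (23.993 × 15.100)
  = -214.790 / 362.2943 ≈ -0.593

-0.593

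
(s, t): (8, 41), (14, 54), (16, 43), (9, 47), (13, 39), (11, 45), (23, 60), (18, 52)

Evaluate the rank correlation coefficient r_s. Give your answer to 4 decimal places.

Rank s: 1, 5, 6, 2, 4, 3, 8, 7
Rank t: 2, 7, 3, 5, 1, 4, 8, 6
d = rank(s) − rank(t): -1, -2, 3, -3, 3, -1, 0, 1; Σd² = 34
ρ = 1 − 6Σd² / [n(n²−1)] = 1 − 6×34 / (8×63) = 1 − 204/504 ≈ 0.5952

0.5952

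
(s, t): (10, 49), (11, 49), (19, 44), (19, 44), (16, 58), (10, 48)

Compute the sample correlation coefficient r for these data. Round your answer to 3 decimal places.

-0.248

n = 6, Σs = 85, Σt = 292, Σs² = 1299, Σt² = 14342, Σst = 4109
nΣst − ΣsΣt = 24654 − 24820 = -166
nΣs² − (Σs)² = 7794 − 7225 = 569; nΣt² − (Σt)² = 86052 − 85264 = 788
r = -166 / √(569 × 788) = -166 / 669.6059 ≈ -0.248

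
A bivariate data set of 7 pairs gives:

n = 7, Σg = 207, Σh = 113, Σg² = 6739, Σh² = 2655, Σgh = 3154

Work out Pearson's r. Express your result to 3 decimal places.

r = (nΣgh − ΣgΣh) / √[(nΣg² − (Σg)²)(nΣh² − (Σh)²)]
Numerator: 7×3154 − 207×113 = -1313
Denominator: √[(47173 − 42849)(18585 − 12769)] = √[4324 × 5816] = 5014.8164
r = -1313 / 5014.8164 ≈ -0.262

-0.262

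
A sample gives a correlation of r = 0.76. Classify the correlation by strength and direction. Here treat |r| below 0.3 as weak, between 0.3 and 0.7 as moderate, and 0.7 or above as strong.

strong positive

r = 0.76 > 0 so the relationship is positive.
|r| = 0.76, which falls in the strong range.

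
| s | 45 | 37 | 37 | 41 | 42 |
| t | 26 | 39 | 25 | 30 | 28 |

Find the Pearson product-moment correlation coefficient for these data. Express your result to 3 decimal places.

-0.458

n = 5, Σs = 202, Σt = 148, Σs² = 8208, Σt² = 4506, Σst = 5944
nΣst − ΣsΣt = 29720 − 29896 = -176
nΣs² − (Σs)² = 41040 − 40804 = 236; nΣt² − (Σt)² = 22530 − 21904 = 626
r = -176 / √(236 × 626) = -176 / 384.3644 ≈ -0.458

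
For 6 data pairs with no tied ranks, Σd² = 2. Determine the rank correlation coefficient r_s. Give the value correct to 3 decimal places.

0.943

ρ = 1 − 6Σd² / [n(n²−1)] = 1 − 6×2 / (6×35)
  = 1 − 12/210 = 1 − 0.0571 ≈ 0.943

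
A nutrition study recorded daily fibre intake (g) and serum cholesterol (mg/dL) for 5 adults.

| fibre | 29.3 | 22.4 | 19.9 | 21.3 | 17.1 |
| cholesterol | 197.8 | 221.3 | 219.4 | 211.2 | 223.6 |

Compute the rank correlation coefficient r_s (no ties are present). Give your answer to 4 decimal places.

-0.7000

Rank fibre: 5, 4, 2, 3, 1
Rank cholesterol: 1, 4, 3, 2, 5
d = rank(fibre) − rank(cholesterol): 4, 0, -1, 1, -4; Σd² = 34
ρ = 1 − 6Σd² / [n(n²−1)] = 1 − 6×34 / (5×24) = 1 − 204/120 ≈ -0.7000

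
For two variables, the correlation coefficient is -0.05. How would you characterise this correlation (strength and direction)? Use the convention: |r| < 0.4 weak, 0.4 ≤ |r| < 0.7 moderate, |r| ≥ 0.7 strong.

weak negative

r = -0.05 < 0 so the relationship is negative.
|r| = 0.05, which falls in the weak range.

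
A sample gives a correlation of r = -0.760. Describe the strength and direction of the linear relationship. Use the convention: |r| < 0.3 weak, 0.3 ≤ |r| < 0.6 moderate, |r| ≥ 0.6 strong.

r = -0.760 < 0 so the relationship is negative.
|r| = 0.760, which falls in the strong range.

strong negative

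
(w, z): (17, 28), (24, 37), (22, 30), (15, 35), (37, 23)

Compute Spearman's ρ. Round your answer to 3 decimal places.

-0.300

Rank w: 2, 4, 3, 1, 5
Rank z: 2, 5, 3, 4, 1
d = rank(w) − rank(z): 0, -1, 0, -3, 4; Σd² = 26
ρ = 1 − 6Σd² / [n(n²−1)] = 1 − 6×26 / (5×24) = 1 − 156/120 ≈ -0.300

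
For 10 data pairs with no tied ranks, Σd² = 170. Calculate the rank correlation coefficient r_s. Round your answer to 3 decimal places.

-0.030

ρ = 1 − 6Σd² / [n(n²−1)] = 1 − 6×170 / (10×99)
  = 1 − 1020/990 = 1 − 1.0303 ≈ -0.030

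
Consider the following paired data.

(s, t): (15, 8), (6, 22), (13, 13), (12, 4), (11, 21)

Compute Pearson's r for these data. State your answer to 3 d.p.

-0.709

n = 5, Σs = 57, Σt = 68, Σs² = 695, Σt² = 1174, Σst = 700
nΣst − ΣsΣt = 3500 − 3876 = -376
nΣs² − (Σs)² = 3475 − 3249 = 226; nΣt² − (Σt)² = 5870 − 4624 = 1246
r = -376 / √(226 × 1246) = -376 / 530.6562 ≈ -0.709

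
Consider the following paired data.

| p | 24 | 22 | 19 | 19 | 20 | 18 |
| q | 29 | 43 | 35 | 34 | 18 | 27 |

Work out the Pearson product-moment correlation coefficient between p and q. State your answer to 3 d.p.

0.179

n = 6, Σp = 122, Σq = 186, Σp² = 2506, Σq² = 6124, Σpq = 3799
nΣpq − ΣpΣq = 22794 − 22692 = 102
nΣp² − (Σp)² = 15036 − 14884 = 152; nΣq² − (Σq)² = 36744 − 34596 = 2148
r = 102 / √(152 × 2148) = 102 / 571.3983 ≈ 0.179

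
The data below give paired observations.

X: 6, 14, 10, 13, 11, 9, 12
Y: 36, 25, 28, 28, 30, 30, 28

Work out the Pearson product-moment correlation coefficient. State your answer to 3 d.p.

-0.918

n = 7, ΣX = 75, ΣY = 205, ΣX² = 847, ΣY² = 6073, ΣXY = 2146
nΣXY − ΣXΣY = 15022 − 15375 = -353
nΣX² − (ΣX)² = 5929 − 5625 = 304; nΣY² − (ΣY)² = 42511 − 42025 = 486
r = -353 / √(304 × 486) = -353 / 384.3748 ≈ -0.918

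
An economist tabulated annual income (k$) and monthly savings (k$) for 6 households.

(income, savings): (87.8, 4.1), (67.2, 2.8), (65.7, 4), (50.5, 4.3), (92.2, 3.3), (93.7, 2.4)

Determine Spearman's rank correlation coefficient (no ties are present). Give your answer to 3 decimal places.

Rank income: 4, 3, 2, 1, 5, 6
Rank savings: 5, 2, 4, 6, 3, 1
d = rank(income) − rank(savings): -1, 1, -2, -5, 2, 5; Σd² = 60
ρ = 1 − 6Σd² / [n(n²−1)] = 1 − 6×60 / (6×35) = 1 − 360/210 ≈ -0.714

-0.714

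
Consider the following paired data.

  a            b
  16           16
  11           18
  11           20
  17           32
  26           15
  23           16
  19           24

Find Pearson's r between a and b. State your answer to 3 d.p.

-0.221

n = 7, Σa = 123, Σb = 141, Σa² = 2353, Σb² = 3061, Σab = 2432
nΣab − ΣaΣb = 17024 − 17343 = -319
nΣa² − (Σa)² = 16471 − 15129 = 1342; nΣb² − (Σb)² = 21427 − 19881 = 1546
r = -319 / √(1342 × 1546) = -319 / 1440.3930 ≈ -0.221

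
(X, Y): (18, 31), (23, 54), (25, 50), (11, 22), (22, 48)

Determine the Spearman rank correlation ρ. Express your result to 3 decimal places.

0.900

Rank X: 2, 4, 5, 1, 3
Rank Y: 2, 5, 4, 1, 3
d = rank(X) − rank(Y): 0, -1, 1, 0, 0; Σd² = 2
ρ = 1 − 6Σd² / [n(n²−1)] = 1 − 6×2 / (5×24) = 1 − 12/120 ≈ 0.900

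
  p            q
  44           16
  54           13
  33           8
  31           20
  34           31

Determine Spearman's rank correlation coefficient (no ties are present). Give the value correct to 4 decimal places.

Rank p: 4, 5, 2, 1, 3
Rank q: 3, 2, 1, 4, 5
d = rank(p) − rank(q): 1, 3, 1, -3, -2; Σd² = 24
ρ = 1 − 6Σd² / [n(n²−1)] = 1 − 6×24 / (5×24) = 1 − 144/120 ≈ -0.2000

-0.2000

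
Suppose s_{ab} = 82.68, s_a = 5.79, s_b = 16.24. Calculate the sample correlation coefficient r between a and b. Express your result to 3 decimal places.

0.879

r = Cov(a,b) / (s_a · s_b) = 82.68 / (5.79 × 16.24)
  = 82.68 / 94.0296 ≈ 0.879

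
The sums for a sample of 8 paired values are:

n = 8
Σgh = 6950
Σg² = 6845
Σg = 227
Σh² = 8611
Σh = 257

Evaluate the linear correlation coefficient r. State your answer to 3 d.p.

r = (nΣgh − ΣgΣh) / √[(nΣg² − (Σg)²)(nΣh² − (Σh)²)]
Numerator: 8×6950 − 227×257 = -2739
Denominator: √[(54760 − 51529)(68888 − 66049)] = √[3231 × 2839] = 3028.6646
r = -2739 / 3028.6646 ≈ -0.904

-0.904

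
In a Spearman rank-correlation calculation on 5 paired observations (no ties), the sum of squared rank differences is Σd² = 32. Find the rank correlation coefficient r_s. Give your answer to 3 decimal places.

-0.600

ρ = 1 − 6Σd² / [n(n²−1)] = 1 − 6×32 / (5×24)
  = 1 − 192/120 = 1 − 1.6000 ≈ -0.600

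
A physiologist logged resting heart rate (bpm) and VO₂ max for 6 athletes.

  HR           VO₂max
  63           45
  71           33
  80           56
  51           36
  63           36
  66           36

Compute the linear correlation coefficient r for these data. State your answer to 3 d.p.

0.590

n = 6, Σx = 394, Σy = 242, Σx² = 26336, Σy² = 10138, Σxy = 16138
nΣxy − ΣxΣy = 96828 − 95348 = 1480
nΣx² − (Σx)² = 158016 − 155236 = 2780; nΣy² − (Σy)² = 60828 − 58564 = 2264
r = 1480 / √(2780 × 2264) = 1480 / 2508.7686 ≈ 0.590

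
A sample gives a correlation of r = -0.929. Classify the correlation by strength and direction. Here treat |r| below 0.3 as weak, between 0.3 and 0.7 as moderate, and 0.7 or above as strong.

strong negative

r = -0.929 < 0 so the relationship is negative.
|r| = 0.929, which falls in the strong range.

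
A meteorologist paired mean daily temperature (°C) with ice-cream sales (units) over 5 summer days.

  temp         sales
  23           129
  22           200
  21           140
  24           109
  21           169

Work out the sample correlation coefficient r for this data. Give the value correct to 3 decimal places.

n = 5, Σx = 111, Σy = 747, Σx² = 2471, Σy² = 116683, Σxy = 16472
nΣxy − ΣxΣy = 82360 − 82917 = -557
nΣx² − (Σx)² = 12355 − 12321 = 34; nΣy² − (Σy)² = 583415 − 558009 = 25406
r = -557 / √(34 × 25406) = -557 / 929.4106 ≈ -0.599

-0.599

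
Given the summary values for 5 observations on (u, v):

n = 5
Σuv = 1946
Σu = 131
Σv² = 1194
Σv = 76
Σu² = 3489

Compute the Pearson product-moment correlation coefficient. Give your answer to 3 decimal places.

-0.963

r = (nΣuv − ΣuΣv) / √[(nΣu² − (Σu)²)(nΣv² − (Σv)²)]
Numerator: 5×1946 − 131×76 = -226
Denominator: √[(17445 − 17161)(5970 − 5776)] = √[284 × 194] = 234.7254
r = -226 / 234.7254 ≈ -0.963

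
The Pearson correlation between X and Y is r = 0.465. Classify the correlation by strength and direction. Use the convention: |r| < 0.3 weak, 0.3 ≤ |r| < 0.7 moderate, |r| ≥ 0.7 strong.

moderate positive

r = 0.465 > 0 so the relationship is positive.
|r| = 0.465, which falls in the moderate range.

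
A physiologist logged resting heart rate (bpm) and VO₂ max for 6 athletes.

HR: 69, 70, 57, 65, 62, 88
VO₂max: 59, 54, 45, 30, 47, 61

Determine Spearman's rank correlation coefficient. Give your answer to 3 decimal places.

Rank HR: 4, 5, 1, 3, 2, 6
Rank VO₂max: 5, 4, 2, 1, 3, 6
d = rank(HR) − rank(VO₂max): -1, 1, -1, 2, -1, 0; Σd² = 8
ρ = 1 − 6Σd² / [n(n²−1)] = 1 − 6×8 / (6×35) = 1 − 48/210 ≈ 0.771

0.771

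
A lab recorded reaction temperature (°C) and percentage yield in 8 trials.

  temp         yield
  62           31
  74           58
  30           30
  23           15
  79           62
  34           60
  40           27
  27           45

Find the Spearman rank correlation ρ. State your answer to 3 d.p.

Rank temp: 6, 7, 3, 1, 8, 4, 5, 2
Rank yield: 4, 6, 3, 1, 8, 7, 2, 5
d = rank(temp) − rank(yield): 2, 1, 0, 0, 0, -3, 3, -3; Σd² = 32
ρ = 1 − 6Σd² / [n(n²−1)] = 1 − 6×32 / (8×63) = 1 − 192/504 ≈ 0.619

0.619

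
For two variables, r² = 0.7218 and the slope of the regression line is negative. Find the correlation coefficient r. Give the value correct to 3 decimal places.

-0.850

|r| = √0.7218 = 0.850
The association is negative, so r = −0.850.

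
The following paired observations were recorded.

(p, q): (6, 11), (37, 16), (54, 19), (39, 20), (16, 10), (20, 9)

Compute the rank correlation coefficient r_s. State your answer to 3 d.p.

0.714

Rank p: 1, 4, 6, 5, 2, 3
Rank q: 3, 4, 5, 6, 2, 1
d = rank(p) − rank(q): -2, 0, 1, -1, 0, 2; Σd² = 10
ρ = 1 − 6Σd² / [n(n²−1)] = 1 − 6×10 / (6×35) = 1 − 60/210 ≈ 0.714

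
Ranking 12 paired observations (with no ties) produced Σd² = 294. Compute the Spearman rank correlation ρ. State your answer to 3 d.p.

ρ = 1 − 6Σd² / [n(n²−1)] = 1 − 6×294 / (12×143)
  = 1 − 1764/1716 = 1 − 1.0280 ≈ -0.028

-0.028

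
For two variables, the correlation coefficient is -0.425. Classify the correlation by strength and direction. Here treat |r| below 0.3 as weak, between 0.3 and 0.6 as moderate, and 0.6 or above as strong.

r = -0.425 < 0 so the relationship is negative.
|r| = 0.425, which falls in the moderate range.

moderate negative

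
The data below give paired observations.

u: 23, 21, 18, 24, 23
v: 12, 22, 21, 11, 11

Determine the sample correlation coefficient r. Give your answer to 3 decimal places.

n = 5, Σu = 109, Σv = 77, Σu² = 2399, Σv² = 1311, Σuv = 1633
nΣuv − ΣuΣv = 8165 − 8393 = -228
nΣu² − (Σu)² = 11995 − 11881 = 114; nΣv² − (Σv)² = 6555 − 5929 = 626
r = -228 / √(114 × 626) = -228 / 267.1404 ≈ -0.853

-0.853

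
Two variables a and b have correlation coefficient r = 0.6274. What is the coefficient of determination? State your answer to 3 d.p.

r² = (0.6274)² = 0.394

0.394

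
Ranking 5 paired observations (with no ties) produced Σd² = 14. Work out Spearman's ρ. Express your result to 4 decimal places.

0.3000

ρ = 1 − 6Σd² / [n(n²−1)] = 1 − 6×14 / (5×24)
  = 1 − 84/120 = 1 − 0.70000 ≈ 0.3000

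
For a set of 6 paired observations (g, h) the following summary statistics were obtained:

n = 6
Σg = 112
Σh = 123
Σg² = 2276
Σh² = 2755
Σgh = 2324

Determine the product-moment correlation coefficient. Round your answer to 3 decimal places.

r = (nΣgh − ΣgΣh) / √[(nΣg² − (Σg)²)(nΣh² − (Σh)²)]
Numerator: 6×2324 − 112×123 = 168
Denominator: √[(13656 − 12544)(16530 − 15129)] = √[1112 × 1401] = 1248.1635
r = 168 / 1248.1635 ≈ 0.135

0.135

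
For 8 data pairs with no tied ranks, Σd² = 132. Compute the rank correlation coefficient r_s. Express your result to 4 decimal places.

-0.5714

ρ = 1 − 6Σd² / [n(n²−1)] = 1 − 6×132 / (8×63)
  = 1 − 792/504 = 1 − 1.57143 ≈ -0.5714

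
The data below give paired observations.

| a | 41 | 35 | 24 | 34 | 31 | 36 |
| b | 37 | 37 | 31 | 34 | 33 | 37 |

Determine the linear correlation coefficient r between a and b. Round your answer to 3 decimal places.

0.899

n = 6, Σa = 201, Σb = 209, Σa² = 6895, Σb² = 7313, Σab = 7067
nΣab − ΣaΣb = 42402 − 42009 = 393
nΣa² − (Σa)² = 41370 − 40401 = 969; nΣb² − (Σb)² = 43878 − 43681 = 197
r = 393 / √(969 × 197) = 393 / 436.9130 ≈ 0.899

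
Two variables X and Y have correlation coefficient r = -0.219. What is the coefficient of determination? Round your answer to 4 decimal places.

r² = (-0.219)² = 0.0480

0.0480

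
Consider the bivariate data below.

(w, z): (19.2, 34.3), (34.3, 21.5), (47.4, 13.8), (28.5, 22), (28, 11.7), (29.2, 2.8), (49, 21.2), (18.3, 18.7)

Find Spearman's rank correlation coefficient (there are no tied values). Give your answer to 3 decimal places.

Rank w: 2, 6, 7, 4, 3, 5, 8, 1
Rank z: 8, 6, 3, 7, 2, 1, 5, 4
d = rank(w) − rank(z): -6, 0, 4, -3, 1, 4, 3, -3; Σd² = 96
ρ = 1 − 6Σd² / [n(n²−1)] = 1 − 6×96 / (8×63) = 1 − 576/504 ≈ -0.143

-0.143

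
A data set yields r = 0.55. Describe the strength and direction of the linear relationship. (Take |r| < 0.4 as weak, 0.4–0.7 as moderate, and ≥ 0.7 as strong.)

moderate positive

r = 0.55 > 0 so the relationship is positive.
|r| = 0.55, which falls in the moderate range.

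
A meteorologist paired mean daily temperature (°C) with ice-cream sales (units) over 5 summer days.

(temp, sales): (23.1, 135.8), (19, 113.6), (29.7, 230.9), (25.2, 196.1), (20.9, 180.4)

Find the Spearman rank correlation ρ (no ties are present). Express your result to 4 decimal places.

0.9000

Rank temp: 3, 1, 5, 4, 2
Rank sales: 2, 1, 5, 4, 3
d = rank(temp) − rank(sales): 1, 0, 0, 0, -1; Σd² = 2
ρ = 1 − 6Σd² / [n(n²−1)] = 1 − 6×2 / (5×24) = 1 − 12/120 ≈ 0.9000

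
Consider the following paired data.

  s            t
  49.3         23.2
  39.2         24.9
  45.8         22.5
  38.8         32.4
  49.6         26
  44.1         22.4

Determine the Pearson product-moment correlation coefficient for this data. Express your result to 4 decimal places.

n = 6, Σs = 266.8, Σt = 151.4, Σs² = 11975.18, Σt² = 3892.02, Σst = 6684.9
nΣst − ΣsΣt = 40109.4 − 40393.52 = -284.12
nΣs² − (Σs)² = 71851.08 − 71182.24 = 668.84; nΣt² − (Σt)² = 23352.12 − 22921.96 = 430.16
r = -284.12 / √(668.84 × 430.16) = -284.12 / 536.3844 ≈ -0.5297

-0.5297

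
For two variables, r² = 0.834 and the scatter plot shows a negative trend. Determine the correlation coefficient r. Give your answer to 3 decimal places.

-0.913

|r| = √0.834 = 0.913
The association is negative, so r = −0.913.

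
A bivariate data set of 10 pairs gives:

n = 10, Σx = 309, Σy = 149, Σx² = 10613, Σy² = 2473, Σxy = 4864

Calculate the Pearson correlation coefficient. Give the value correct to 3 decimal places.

r = (nΣxy − ΣxΣy) / √[(nΣx² − (Σx)²)(nΣy² − (Σy)²)]
Numerator: 10×4864 − 309×149 = 2599
Denominator: √[(106130 − 95481)(24730 − 22201)] = √[10649 × 2529] = 5189.5396
r = 2599 / 5189.5396 ≈ 0.501

0.501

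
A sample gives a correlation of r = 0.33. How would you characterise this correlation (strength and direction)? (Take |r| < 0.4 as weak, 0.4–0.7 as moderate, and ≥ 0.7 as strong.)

weak positive

r = 0.33 > 0 so the relationship is positive.
|r| = 0.33, which falls in the weak range.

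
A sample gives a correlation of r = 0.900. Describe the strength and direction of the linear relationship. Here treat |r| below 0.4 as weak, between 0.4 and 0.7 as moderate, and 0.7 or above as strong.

strong positive

r = 0.900 > 0 so the relationship is positive.
|r| = 0.900, which falls in the strong range.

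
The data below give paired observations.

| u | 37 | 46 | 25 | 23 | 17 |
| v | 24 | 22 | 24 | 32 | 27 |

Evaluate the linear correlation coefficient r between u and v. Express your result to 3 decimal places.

-0.677

n = 5, Σu = 148, Σv = 129, Σu² = 4928, Σv² = 3389, Σuv = 3695
nΣuv − ΣuΣv = 18475 − 19092 = -617
nΣu² − (Σu)² = 24640 − 21904 = 2736; nΣv² − (Σv)² = 16945 − 16641 = 304
r = -617 / √(2736 × 304) = -617 / 912.0000 ≈ -0.677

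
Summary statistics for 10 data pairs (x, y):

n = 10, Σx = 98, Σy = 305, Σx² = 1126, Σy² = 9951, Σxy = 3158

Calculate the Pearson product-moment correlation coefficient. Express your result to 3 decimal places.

r = (nΣxy − ΣxΣy) / √[(nΣx² − (Σx)²)(nΣy² − (Σy)²)]
Numerator: 10×3158 − 98×305 = 1690
Denominator: √[(11260 − 9604)(99510 − 93025)] = √[1656 × 6485] = 3277.0658
r = 1690 / 3277.0658 ≈ 0.516

0.516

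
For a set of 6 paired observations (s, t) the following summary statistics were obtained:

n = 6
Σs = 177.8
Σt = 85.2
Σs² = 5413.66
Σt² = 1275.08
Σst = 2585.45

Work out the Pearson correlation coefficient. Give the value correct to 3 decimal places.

r = (nΣst − ΣsΣt) / √[(nΣs² − (Σs)²)(nΣt² − (Σt)²)]
Numerator: 6×2585.45 − 177.8×85.2 = 364.14
Denominator: √[(32481.96 − 31612.84)(7650.48 − 7259.04)] = √[869.12 × 391.44] = 583.2738
r = 364.14 / 583.2738 ≈ 0.624

0.624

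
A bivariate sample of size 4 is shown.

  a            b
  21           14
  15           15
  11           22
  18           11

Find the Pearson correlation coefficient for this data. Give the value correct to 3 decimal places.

n = 4, Σa = 65, Σb = 62, Σa² = 1111, Σb² = 1026, Σab = 959
nΣab − ΣaΣb = 3836 − 4030 = -194
nΣa² − (Σa)² = 4444 − 4225 = 219; nΣb² − (Σb)² = 4104 − 3844 = 260
r = -194 / √(219 × 260) = -194 / 238.6210 ≈ -0.813

-0.813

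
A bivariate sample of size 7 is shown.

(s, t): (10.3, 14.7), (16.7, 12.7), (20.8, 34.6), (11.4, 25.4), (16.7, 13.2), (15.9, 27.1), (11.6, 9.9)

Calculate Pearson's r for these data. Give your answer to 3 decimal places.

0.501

n = 7, Σs = 103.4, Σt = 137.6, Σs² = 1613.84, Σt² = 3226.36, Σst = 2138.91
nΣst − ΣsΣt = 14972.37 − 14227.84 = 744.53
nΣs² − (Σs)² = 11296.88 − 10691.56 = 605.32; nΣt² − (Σt)² = 22584.52 − 18933.76 = 3650.76
r = 744.53 / √(605.32 × 3650.76) = 744.53 / 1486.5659 ≈ 0.501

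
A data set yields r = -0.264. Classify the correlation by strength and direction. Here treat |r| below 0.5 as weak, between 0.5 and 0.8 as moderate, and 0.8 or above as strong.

r = -0.264 < 0 so the relationship is negative.
|r| = 0.264, which falls in the weak range.

weak negative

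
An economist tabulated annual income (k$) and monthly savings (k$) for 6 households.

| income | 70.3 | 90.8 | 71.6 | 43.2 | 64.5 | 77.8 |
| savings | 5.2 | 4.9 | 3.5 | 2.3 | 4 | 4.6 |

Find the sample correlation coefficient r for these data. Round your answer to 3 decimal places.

n = 6, Σx = 418.2, Σy = 24.5, Σx² = 30392.62, Σy² = 105.75, Σxy = 1776.32
nΣxy − ΣxΣy = 10657.92 − 10245.9 = 412.02
nΣx² − (Σx)² = 182355.72 − 174891.24 = 7464.48; nΣy² − (Σy)² = 634.5 − 600.25 = 34.25
r = 412.02 / √(7464.48 × 34.25) = 412.02 / 505.6268 ≈ 0.815

0.815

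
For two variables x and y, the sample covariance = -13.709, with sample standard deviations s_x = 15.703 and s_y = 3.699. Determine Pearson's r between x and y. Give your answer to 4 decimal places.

r = Cov(x,y) / (s_x · s_y) = -13.709 / (15.703 × 3.699)
  = -13.709 / 58.0854 ≈ -0.2360

-0.2360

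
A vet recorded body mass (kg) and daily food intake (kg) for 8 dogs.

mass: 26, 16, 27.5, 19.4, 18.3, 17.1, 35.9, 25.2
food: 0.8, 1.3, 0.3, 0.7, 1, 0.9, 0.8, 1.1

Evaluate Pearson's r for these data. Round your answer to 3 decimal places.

n = 8, Σx = 185.4, Σy = 6.9, Σx² = 4615.76, Σy² = 6.57, Σxy = 153.56
nΣxy − ΣxΣy = 1228.48 − 1279.26 = -50.78
nΣx² − (Σx)² = 36926.08 − 34373.16 = 2552.92; nΣy² − (Σy)² = 52.56 − 47.61 = 4.95
r = -50.78 / √(2552.92 × 4.95) = -50.78 / 112.4142 ≈ -0.452

-0.452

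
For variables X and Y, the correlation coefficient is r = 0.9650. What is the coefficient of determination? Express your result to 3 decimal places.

r² = (0.9650)² = 0.931

0.931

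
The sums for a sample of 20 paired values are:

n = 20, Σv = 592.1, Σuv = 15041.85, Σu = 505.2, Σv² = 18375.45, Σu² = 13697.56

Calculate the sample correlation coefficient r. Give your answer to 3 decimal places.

r = (nΣuv − ΣuΣv) / √[(nΣu² − (Σu)²)(nΣv² − (Σv)²)]
Numerator: 20×15041.85 − 505.2×592.1 = 1708.08
Denominator: √[(273951.2 − 255227.04)(367509 − 350582.41)] = √[18724.16 × 16926.59] = 17802.7015
r = 1708.08 / 17802.7015 ≈ 0.096

0.096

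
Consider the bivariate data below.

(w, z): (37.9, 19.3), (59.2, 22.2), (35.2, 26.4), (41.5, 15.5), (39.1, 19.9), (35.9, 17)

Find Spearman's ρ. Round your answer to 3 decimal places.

-0.200

Rank w: 3, 6, 1, 5, 4, 2
Rank z: 3, 5, 6, 1, 4, 2
d = rank(w) − rank(z): 0, 1, -5, 4, 0, 0; Σd² = 42
ρ = 1 − 6Σd² / [n(n²−1)] = 1 − 6×42 / (6×35) = 1 − 252/210 ≈ -0.200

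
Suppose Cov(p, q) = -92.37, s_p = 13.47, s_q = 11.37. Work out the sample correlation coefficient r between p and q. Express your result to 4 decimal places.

r = Cov(p,q) / (s_p · s_q) = -92.37 / (13.47 × 11.37)
  = -92.37 / 153.1539 ≈ -0.6031

-0.6031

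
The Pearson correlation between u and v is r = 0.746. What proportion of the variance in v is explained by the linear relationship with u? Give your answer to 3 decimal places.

0.557

r² = (0.746)² = 0.557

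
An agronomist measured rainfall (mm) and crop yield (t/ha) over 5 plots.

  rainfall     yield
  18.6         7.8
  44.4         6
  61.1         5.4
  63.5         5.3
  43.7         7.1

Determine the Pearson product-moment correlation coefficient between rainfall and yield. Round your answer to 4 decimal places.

n = 5, Σx = 231.3, Σy = 31.6, Σx² = 11992.47, Σy² = 204.5, Σxy = 1388.24
nΣxy − ΣxΣy = 6941.2 − 7309.08 = -367.88
nΣx² − (Σx)² = 59962.35 − 53499.69 = 6462.66; nΣy² − (Σy)² = 1022.5 − 998.56 = 23.94
r = -367.88 / √(6462.66 × 23.94) = -367.88 / 393.3397 ≈ -0.9353

-0.9353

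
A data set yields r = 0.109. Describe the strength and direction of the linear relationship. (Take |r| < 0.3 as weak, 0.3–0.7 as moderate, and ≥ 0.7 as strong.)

weak positive

r = 0.109 > 0 so the relationship is positive.
|r| = 0.109, which falls in the weak range.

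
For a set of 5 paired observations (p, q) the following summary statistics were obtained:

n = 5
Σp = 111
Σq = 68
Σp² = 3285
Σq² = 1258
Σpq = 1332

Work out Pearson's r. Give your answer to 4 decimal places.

r = (nΣpq − ΣpΣq) / √[(nΣp² − (Σp)²)(nΣq² − (Σq)²)]
Numerator: 5×1332 − 111×68 = -888
Denominator: √[(16425 − 12321)(6290 − 4624)] = √[4104 × 1666] = 2614.8162
r = -888 / 2614.8162 ≈ -0.3396

-0.3396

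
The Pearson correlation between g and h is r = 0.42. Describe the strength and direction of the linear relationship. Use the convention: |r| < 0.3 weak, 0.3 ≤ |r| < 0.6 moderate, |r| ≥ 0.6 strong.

moderate positive

r = 0.42 > 0 so the relationship is positive.
|r| = 0.42, which falls in the moderate range.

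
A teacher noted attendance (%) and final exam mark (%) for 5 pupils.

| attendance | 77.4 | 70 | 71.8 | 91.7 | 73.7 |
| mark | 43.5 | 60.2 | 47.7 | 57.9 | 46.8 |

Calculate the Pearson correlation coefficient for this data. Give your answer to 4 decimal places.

n = 5, Σx = 384.6, Σy = 256.1, Σx² = 29886.58, Σy² = 13334.23, Σxy = 19764.35
nΣxy − ΣxΣy = 98821.75 − 98496.06 = 325.69
nΣx² − (Σx)² = 149432.9 − 147917.16 = 1515.74; nΣy² − (Σy)² = 66671.15 − 65587.21 = 1083.94
r = 325.69 / √(1515.74 × 1083.94) = 325.69 / 1281.7844 ≈ 0.2541

0.2541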